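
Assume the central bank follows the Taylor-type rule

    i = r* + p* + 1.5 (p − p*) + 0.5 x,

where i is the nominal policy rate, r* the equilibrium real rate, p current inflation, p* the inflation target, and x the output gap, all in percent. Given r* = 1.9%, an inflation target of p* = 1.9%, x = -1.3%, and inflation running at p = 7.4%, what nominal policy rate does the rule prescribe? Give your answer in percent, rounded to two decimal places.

11.40%

i = 1.9 + 1.9 + 1.5 × (7.4 − 1.9) + 0.5 × (-1.3)
   = 1.9 + 1.9 + 8.25 − 0.65 = 11.40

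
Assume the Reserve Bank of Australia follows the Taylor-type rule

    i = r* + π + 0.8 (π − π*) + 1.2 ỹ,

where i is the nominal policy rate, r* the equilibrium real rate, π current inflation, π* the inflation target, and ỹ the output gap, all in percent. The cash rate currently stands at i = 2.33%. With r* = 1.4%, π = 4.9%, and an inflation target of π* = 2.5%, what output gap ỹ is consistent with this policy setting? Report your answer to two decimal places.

1.2 ỹ = 2.33 − 1.4 − 4.9 − 0.8 × (4.9 − 2.5) = -5.89
ỹ = -5.89 / 1.2 = -4.91

-4.91%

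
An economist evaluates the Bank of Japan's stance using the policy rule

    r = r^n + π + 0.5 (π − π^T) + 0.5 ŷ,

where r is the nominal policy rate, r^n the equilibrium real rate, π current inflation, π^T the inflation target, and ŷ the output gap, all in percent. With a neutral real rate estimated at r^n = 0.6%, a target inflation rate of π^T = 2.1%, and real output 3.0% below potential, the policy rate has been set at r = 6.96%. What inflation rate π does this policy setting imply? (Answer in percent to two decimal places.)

Output 3.0% below potential → ŷ = -3.0.
Collecting π: r = r^n + (1 + 0.5) π − 0.5 π^T + 0.5 ŷ
1.5 π = 6.96 − 0.6 + 0.5 × 2.1 − 0.5 × (-3.0) = 8.91
π = 8.91 / 1.5 = 5.94

5.94%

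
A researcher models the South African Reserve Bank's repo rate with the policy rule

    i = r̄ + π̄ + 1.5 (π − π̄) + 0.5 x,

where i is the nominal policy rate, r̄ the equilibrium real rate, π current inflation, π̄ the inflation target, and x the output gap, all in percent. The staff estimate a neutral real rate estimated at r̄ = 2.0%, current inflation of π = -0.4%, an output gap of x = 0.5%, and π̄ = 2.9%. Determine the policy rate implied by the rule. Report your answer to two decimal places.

0.20%

i = 2.0 + 2.9 + 1.5 × (-0.4 − 2.9) + 0.5 × 0.5
   = 2.0 + 2.9 − 4.95 + 0.25 = 0.20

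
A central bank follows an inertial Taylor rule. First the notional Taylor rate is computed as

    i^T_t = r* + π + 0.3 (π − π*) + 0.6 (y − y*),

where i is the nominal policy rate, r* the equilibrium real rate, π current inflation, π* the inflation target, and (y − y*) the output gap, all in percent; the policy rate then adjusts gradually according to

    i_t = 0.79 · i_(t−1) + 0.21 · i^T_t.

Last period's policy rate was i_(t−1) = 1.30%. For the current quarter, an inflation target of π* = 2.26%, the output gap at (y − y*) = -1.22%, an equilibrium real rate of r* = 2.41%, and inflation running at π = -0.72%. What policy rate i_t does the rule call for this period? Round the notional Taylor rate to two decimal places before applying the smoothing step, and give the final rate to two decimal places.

i^T_t = 2.41 + (-0.72) + 0.3 × (-0.72 − 2.26) + 0.6 × (-1.22)
   = 2.41 − 0.72 − 0.894 − 0.732 = 0.06
i_t = 0.79 × 1.30 + 0.21 × 0.06 = 1.027 + 0.0126 = 1.04

1.04%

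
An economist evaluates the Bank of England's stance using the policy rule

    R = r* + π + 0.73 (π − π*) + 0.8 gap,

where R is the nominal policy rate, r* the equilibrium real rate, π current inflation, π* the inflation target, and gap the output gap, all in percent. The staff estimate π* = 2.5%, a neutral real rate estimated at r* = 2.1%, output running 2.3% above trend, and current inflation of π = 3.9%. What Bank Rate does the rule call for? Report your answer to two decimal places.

Output 2.3% above potential → gap = 2.3.
R = 2.1 + 3.9 + 0.73 × (3.9 − 2.5) + 0.8 × 2.3
   = 2.1 + 3.9 + 1.022 + 1.84 = 8.86

8.86%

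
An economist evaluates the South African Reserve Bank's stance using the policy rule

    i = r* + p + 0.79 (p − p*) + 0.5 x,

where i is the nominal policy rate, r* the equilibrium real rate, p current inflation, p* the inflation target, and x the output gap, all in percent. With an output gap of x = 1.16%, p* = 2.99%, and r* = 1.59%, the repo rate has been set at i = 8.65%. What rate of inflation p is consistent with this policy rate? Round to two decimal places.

4.94%

Collecting p: i = r* + (1 + 0.79) p − 0.79 p* + 0.5 x
1.79 p = 8.65 − 1.59 + 0.79 × 2.99 − 0.5 × 1.16 = 8.8421
p = 8.8421 / 1.79 = 4.94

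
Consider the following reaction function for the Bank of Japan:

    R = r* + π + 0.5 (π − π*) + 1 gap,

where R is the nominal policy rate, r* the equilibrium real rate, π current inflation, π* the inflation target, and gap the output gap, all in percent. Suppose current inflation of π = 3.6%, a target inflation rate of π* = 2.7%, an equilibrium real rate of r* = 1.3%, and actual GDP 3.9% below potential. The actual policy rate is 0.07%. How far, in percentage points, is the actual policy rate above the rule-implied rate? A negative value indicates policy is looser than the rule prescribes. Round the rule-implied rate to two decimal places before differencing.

-1.38 pp

Output 3.9% below potential → gap = -3.9.
R = 1.3 + 3.6 + 0.5 × (3.6 − 2.7) + 1 × (-3.9)
   = 1.3 + 3.6 + 0.45 − 3.9 = 1.45
Deviation = 0.07 − 1.45 = -1.38 pp.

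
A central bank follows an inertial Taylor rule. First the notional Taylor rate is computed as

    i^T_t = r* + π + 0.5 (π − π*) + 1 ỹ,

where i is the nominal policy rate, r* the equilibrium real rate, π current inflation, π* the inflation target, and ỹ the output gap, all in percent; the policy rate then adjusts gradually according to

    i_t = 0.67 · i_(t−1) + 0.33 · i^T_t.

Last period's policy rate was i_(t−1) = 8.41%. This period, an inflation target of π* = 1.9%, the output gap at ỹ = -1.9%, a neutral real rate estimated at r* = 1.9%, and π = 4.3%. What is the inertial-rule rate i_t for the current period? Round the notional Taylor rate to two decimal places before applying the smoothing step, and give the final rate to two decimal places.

i^T_t = 1.9 + 4.3 + 0.5 × (4.3 − 1.9) + 1 × (-1.9)
   = 1.9 + 4.3 + 1.2 − 1.9 = 5.50
i_t = 0.67 × 8.41 + 0.33 × 5.50 = 5.6347 + 1.815 = 7.45

7.45%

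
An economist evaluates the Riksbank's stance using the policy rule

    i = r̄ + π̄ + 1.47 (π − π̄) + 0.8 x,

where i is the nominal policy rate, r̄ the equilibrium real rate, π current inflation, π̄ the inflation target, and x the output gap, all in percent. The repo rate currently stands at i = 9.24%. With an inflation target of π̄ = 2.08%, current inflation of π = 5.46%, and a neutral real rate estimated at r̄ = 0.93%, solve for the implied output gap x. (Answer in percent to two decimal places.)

0.8 x = 9.24 − 0.93 − 2.08 − 1.47 × (5.46 − 2.08) = 1.2614
x = 1.2614 / 0.8 = 1.58

1.58%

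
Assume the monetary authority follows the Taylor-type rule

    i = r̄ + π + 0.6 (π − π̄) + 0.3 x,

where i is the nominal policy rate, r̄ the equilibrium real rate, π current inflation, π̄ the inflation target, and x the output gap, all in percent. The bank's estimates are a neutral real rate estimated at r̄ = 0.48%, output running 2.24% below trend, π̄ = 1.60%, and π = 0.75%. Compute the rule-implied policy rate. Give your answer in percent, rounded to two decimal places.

Output 2.24% below potential → x = -2.24.
i = 0.48 + 0.75 + 0.6 × (0.75 − 1.60) + 0.3 × (-2.24)
   = 0.48 + 0.75 − 0.51 − 0.672 = 0.05

0.05%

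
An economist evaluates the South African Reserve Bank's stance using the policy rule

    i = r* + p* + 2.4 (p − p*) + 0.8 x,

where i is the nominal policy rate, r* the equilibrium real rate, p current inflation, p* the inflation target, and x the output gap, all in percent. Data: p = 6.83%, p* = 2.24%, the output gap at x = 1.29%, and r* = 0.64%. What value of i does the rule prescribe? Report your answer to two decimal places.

i = 0.64 + 2.24 + 2.4 × (6.83 − 2.24) + 0.8 × 1.29
   = 0.64 + 2.24 + 11.016 + 1.032 = 14.93

14.93%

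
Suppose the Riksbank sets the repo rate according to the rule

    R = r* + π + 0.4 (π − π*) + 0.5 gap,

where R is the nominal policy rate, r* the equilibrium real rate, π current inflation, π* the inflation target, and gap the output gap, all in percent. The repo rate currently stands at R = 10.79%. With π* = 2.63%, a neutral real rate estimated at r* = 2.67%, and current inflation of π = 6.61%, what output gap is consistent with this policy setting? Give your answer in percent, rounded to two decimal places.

-0.16%

0.5 gap = 10.79 − 2.67 − 6.61 − 0.4 × (6.61 − 2.63) = -0.082
gap = -0.082 / 0.5 = -0.16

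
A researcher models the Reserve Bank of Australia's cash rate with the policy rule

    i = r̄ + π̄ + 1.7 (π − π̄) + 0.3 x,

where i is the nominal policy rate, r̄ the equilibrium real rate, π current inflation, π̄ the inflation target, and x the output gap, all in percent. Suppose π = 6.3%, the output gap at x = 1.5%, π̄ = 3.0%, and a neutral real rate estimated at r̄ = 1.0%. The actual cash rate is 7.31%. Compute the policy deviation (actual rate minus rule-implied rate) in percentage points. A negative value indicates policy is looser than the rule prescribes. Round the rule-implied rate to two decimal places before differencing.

-2.75 pp

i = 1.0 + 3.0 + 1.7 × (6.3 − 3.0) + 0.3 × 1.5
   = 1.0 + 3 + 5.61 + 0.45 = 10.06
Deviation = 7.31 − 10.06 = -2.75 pp.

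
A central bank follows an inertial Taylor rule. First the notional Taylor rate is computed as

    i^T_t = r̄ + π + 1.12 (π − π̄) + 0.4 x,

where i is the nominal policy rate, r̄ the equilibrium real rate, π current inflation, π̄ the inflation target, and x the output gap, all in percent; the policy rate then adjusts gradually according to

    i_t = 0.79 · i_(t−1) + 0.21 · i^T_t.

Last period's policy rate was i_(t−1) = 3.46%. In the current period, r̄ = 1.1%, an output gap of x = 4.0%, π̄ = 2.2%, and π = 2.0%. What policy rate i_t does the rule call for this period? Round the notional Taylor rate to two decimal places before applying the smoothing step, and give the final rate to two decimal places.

i^T_t = 1.1 + 2.0 + 1.12 × (2.0 − 2.2) + 0.4 × 4.0
   = 1.1 + 2 − 0.224 + 1.6 = 4.48
i_t = 0.79 × 3.46 + 0.21 × 4.48 = 2.7334 + 0.9408 = 3.67

3.67%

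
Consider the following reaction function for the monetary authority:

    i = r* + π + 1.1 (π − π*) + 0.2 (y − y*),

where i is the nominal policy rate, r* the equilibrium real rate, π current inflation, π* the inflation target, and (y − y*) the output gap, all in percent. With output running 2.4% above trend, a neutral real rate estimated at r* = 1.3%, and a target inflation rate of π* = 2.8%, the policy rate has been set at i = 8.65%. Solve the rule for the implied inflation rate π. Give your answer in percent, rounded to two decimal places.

Output 2.4% above potential → (y − y*) = 2.4.
Collecting π: i = r* + (1 + 1.1) π − 1.1 π* + 0.2 (y − y*)
2.1 π = 8.65 − 1.3 + 1.1 × 2.8 − 0.2 × 2.4 = 9.95
π = 9.95 / 2.1 = 4.74

4.74%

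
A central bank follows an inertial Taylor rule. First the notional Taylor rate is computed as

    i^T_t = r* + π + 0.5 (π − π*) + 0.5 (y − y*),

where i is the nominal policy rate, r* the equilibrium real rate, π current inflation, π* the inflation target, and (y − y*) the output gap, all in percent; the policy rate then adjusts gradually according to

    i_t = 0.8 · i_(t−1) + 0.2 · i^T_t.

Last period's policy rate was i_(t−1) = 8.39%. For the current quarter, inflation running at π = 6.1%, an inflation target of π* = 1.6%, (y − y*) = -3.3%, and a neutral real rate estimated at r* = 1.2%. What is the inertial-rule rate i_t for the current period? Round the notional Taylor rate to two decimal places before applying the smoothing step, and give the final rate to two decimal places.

8.29%

i^T_t = 1.2 + 6.1 + 0.5 × (6.1 − 1.6) + 0.5 × (-3.3)
   = 1.2 + 6.1 + 2.25 − 1.65 = 7.90
i_t = 0.8 × 8.39 + 0.2 × 7.90 = 6.712 + 1.58 = 8.29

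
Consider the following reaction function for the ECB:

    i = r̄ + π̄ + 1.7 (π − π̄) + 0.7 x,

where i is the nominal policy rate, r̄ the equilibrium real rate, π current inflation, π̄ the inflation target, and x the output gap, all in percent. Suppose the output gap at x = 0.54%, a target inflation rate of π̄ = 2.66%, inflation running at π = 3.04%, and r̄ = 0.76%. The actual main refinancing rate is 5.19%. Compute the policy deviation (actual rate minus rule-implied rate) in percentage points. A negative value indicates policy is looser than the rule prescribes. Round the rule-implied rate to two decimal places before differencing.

0.75 pp

i = 0.76 + 2.66 + 1.7 × (3.04 − 2.66) + 0.7 × 0.54
   = 0.76 + 2.66 + 0.646 + 0.378 = 4.44
Deviation = 5.19 − 4.44 = 0.75 pp.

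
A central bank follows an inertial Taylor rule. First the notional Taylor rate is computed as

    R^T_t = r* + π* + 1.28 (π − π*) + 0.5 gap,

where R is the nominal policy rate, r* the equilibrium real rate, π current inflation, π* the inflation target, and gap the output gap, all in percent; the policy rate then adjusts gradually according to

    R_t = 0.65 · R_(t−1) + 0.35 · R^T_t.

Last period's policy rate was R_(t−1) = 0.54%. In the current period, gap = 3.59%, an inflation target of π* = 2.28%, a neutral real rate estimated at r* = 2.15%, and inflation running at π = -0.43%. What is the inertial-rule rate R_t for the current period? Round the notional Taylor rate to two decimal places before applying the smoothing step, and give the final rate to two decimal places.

R^T_t = 2.15 + 2.28 + 1.28 × (-0.43 − 2.28) + 0.5 × 3.59
   = 2.15 + 2.28 − 3.4688 + 1.795 = 2.76
R_t = 0.65 × 0.54 + 0.35 × 2.76 = 0.351 + 0.966 = 1.32

1.32%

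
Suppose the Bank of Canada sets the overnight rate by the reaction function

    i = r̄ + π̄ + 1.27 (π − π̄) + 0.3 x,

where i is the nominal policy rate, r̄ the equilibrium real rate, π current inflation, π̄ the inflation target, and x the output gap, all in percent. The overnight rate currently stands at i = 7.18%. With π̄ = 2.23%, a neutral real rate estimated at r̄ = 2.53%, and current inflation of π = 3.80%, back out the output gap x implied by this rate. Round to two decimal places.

1.42%

0.3 x = 7.18 − 2.53 − 2.23 − 1.27 × (3.80 − 2.23) = 0.4261
x = 0.4261 / 0.3 = 1.42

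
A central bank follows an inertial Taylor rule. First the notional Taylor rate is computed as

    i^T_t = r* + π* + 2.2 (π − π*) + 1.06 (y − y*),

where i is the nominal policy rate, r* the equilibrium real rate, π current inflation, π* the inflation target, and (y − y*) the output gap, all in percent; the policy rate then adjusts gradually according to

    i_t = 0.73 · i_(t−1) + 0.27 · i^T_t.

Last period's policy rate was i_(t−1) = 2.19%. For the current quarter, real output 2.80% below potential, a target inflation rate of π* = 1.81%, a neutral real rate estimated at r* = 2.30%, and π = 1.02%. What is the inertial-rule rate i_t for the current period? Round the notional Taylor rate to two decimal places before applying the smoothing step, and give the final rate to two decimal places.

Output 2.80% below potential → (y − y*) = -2.80.
i^T_t = 2.30 + 1.81 + 2.2 × (1.02 − 1.81) + 1.06 × (-2.80)
   = 2.30 + 1.81 − 1.738 − 2.968 = -0.60
i_t = 0.73 × 2.19 + 0.27 × (-0.60) = 1.5987 − 0.162 = 1.44

1.44%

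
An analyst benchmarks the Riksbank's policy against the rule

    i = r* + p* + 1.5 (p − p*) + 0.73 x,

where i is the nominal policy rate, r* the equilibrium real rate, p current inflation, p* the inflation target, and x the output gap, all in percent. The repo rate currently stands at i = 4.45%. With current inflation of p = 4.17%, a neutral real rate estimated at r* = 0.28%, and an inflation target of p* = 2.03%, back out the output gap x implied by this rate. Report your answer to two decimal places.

-1.47%

0.73 x = 4.45 − 0.28 − 2.03 − 1.5 × (4.17 − 2.03) = -1.07
x = -1.07 / 0.73 = -1.47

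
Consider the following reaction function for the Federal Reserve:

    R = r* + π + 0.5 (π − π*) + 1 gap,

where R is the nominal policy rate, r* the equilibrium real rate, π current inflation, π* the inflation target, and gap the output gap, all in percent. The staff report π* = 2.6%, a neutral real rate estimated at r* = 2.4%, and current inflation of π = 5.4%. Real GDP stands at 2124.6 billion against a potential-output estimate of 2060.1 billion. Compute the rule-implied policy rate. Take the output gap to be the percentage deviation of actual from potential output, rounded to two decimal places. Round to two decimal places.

Output gap = 100 × (2124.6 − 2060.1) / 2060.1 = 3.13%.
R = 2.40 + 5.40 + 0.5 × (5.40 − 2.60) + 1 × 3.13
   = 2.40 + 5.4 + 1.4 + 3.13 = 12.33

12.33%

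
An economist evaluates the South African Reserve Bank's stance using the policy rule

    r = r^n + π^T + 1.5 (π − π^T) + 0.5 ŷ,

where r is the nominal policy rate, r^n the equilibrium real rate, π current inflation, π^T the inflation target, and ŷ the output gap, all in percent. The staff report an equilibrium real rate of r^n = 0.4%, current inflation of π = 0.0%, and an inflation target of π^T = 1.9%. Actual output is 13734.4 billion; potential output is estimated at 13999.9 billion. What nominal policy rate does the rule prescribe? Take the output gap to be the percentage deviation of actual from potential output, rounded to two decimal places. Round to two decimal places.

-1.50%

Output gap = 100 × (13734.4 − 13999.9) / 13999.9 = -1.90%.
r = 0.40 + 1.90 + 1.5 × (0.00 − 1.90) + 0.5 × (-1.90)
   = 0.40 + 1.9 − 2.85 − 0.95 = -1.50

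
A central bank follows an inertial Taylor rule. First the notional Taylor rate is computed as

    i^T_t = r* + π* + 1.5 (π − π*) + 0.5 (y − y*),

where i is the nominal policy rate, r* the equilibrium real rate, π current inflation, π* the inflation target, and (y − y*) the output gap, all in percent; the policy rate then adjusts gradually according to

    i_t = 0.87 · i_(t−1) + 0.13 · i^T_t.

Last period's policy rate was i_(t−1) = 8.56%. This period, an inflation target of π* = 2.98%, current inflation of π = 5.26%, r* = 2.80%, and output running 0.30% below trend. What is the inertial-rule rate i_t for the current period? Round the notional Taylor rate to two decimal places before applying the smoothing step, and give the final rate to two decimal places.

8.62%

Output 0.30% below potential → (y − y*) = -0.30.
i^T_t = 2.80 + 2.98 + 1.5 × (5.26 − 2.98) + 0.5 × (-0.30)
   = 2.80 + 2.98 + 3.42 − 0.15 = 9.05
i_t = 0.87 × 8.56 + 0.13 × 9.05 = 7.4472 + 1.1765 = 8.62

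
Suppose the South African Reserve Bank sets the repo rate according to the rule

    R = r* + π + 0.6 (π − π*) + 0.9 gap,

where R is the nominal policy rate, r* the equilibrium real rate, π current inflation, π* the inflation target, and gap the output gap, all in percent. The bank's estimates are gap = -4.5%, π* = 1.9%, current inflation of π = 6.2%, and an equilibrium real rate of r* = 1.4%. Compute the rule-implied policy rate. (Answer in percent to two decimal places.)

R = 1.4 + 6.2 + 0.6 × (6.2 − 1.9) + 0.9 × (-4.5)
   = 1.4 + 6.2 + 2.58 − 4.05 = 6.13

6.13%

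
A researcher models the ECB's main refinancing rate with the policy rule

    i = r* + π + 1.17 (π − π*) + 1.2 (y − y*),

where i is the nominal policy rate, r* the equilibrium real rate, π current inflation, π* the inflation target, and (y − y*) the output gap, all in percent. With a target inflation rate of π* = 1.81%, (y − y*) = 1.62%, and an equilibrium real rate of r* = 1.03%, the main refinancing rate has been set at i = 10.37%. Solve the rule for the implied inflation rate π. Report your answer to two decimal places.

4.38%

Collecting π: i = r* + (1 + 1.17) π − 1.17 π* + 1.2 (y − y*)
2.17 π = 10.37 − 1.03 + 1.17 × 1.81 − 1.2 × 1.62 = 9.5137
π = 9.5137 / 2.17 = 4.38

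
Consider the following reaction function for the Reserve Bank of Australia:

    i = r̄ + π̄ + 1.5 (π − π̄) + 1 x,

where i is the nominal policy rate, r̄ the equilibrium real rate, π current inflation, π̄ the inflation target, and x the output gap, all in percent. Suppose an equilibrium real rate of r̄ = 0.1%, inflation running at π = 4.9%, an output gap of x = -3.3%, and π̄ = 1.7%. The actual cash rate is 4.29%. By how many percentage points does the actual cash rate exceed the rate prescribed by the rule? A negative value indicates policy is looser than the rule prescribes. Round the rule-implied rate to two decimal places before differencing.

i = 0.1 + 1.7 + 1.5 × (4.9 − 1.7) + 1 × (-3.3)
   = 0.1 + 1.7 + 4.8 − 3.3 = 3.30
Deviation = 4.29 − 3.30 = 0.99 pp.

0.99 pp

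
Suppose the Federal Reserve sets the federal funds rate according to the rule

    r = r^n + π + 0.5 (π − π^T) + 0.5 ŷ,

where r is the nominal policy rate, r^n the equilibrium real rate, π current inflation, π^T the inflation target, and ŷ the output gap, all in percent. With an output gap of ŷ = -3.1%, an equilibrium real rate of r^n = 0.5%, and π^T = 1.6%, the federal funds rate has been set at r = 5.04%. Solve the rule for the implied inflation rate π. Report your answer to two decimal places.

4.59%

Collecting π: r = r^n + (1 + 0.5) π − 0.5 π^T + 0.5 ŷ
1.5 π = 5.04 − 0.5 + 0.5 × 1.6 − 0.5 × (-3.1) = 6.89
π = 6.89 / 1.5 = 4.59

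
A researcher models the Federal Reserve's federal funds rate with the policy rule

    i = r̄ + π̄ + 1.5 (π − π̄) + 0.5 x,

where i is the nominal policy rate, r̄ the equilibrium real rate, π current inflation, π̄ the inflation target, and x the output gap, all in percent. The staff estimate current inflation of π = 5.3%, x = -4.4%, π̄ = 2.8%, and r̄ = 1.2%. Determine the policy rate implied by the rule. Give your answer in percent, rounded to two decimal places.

5.55%

i = 1.2 + 2.8 + 1.5 × (5.3 − 2.8) + 0.5 × (-4.4)
   = 1.2 + 2.8 + 3.75 − 2.2 = 5.55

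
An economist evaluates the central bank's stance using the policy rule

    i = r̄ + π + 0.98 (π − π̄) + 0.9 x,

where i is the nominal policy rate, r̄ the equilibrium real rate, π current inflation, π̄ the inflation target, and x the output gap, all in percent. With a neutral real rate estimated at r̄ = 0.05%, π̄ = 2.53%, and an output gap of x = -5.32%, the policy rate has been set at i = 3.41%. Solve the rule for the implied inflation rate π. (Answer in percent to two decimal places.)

Collecting π: i = r̄ + (1 + 0.98) π − 0.98 π̄ + 0.9 x
1.98 π = 3.41 − 0.05 + 0.98 × 2.53 − 0.9 × (-5.32) = 10.6274
π = 10.6274 / 1.98 = 5.37

5.37%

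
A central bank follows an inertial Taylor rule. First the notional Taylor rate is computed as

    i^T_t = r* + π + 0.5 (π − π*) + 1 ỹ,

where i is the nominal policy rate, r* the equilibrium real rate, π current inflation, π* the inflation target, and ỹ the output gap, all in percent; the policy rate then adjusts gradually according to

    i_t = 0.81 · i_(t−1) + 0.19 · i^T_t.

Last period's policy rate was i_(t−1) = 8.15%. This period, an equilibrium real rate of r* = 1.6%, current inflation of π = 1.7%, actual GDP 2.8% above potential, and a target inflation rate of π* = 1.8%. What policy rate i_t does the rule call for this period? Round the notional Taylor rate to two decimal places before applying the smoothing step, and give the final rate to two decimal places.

7.75%

Output 2.8% above potential → ỹ = 2.8.
i^T_t = 1.6 + 1.7 + 0.5 × (1.7 − 1.8) + 1 × 2.8
   = 1.6 + 1.7 − 0.05 + 2.8 = 6.05
i_t = 0.81 × 8.15 + 0.19 × 6.05 = 6.6015 + 1.1495 = 7.75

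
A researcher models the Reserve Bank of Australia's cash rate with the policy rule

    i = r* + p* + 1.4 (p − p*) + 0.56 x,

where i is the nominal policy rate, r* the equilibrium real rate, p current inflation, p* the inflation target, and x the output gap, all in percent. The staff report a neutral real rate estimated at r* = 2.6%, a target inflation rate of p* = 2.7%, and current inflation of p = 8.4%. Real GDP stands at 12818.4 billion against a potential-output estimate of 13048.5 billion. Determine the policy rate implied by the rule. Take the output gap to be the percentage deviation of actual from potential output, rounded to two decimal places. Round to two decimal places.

12.29%

Output gap = 100 × (12818.4 − 13048.5) / 13048.5 = -1.76%.
i = 2.60 + 2.70 + 1.4 × (8.40 − 2.70) + 0.56 × (-1.76)
   = 2.60 + 2.7 + 7.98 − 0.9856 = 12.29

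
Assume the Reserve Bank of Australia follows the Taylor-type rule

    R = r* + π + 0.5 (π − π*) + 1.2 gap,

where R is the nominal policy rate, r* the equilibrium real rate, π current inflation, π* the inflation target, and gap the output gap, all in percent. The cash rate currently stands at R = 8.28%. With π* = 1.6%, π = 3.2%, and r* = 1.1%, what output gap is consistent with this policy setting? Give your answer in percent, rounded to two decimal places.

1.2 gap = 8.28 − 1.1 − 3.2 − 0.5 × (3.2 − 1.6) = 3.18
gap = 3.18 / 1.2 = 2.65

2.65%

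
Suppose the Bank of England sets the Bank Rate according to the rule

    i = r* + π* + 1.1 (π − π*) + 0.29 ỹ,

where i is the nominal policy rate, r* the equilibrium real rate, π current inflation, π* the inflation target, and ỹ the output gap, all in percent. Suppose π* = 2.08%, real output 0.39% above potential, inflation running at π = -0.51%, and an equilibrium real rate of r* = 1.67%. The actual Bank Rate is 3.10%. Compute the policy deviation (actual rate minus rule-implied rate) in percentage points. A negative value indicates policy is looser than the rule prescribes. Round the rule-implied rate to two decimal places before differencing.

2.09 pp

Output 0.39% above potential → ỹ = 0.39.
i = 1.67 + 2.08 + 1.1 × (-0.51 − 2.08) + 0.29 × 0.39
   = 1.67 + 2.08 − 2.849 + 0.1131 = 1.01
Deviation = 3.10 − 1.01 = 2.09 pp.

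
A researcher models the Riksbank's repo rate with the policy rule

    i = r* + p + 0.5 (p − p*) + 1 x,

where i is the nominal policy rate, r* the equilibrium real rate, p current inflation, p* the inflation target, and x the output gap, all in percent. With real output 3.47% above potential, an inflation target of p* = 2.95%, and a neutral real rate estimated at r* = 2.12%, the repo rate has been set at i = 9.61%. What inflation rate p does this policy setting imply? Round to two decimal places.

3.66%

Output 3.47% above potential → x = 3.47.
Collecting p: i = r* + (1 + 0.5) p − 0.5 p* + 1 x
1.5 p = 9.61 − 2.12 + 0.5 × 2.95 − 1 × 3.47 = 5.495
p = 5.495 / 1.5 = 3.66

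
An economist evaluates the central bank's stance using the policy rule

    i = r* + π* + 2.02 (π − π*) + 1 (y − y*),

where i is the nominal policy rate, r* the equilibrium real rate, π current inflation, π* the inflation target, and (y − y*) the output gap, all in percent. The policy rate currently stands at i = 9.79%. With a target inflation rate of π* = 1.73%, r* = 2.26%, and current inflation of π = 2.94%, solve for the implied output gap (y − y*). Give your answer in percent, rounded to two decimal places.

3.36%

1 (y − y*) = 9.79 − 2.26 − 1.73 − 2.02 × (2.94 − 1.73) = 3.3558
(y − y*) = 3.3558 / 1 = 3.36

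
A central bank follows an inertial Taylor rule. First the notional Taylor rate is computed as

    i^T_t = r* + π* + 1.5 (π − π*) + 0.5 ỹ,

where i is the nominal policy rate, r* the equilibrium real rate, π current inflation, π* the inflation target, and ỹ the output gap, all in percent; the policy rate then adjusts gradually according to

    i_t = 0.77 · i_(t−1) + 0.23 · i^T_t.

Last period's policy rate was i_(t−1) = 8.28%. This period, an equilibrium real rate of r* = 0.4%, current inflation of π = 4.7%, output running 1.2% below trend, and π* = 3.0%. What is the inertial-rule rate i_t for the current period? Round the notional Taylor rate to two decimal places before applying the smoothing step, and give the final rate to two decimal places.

7.61%

Output 1.2% below potential → ỹ = -1.2.
i^T_t = 0.4 + 3.0 + 1.5 × (4.7 − 3.0) + 0.5 × (-1.2)
   = 0.4 + 3 + 2.55 − 0.6 = 5.35
i_t = 0.77 × 8.28 + 0.23 × 5.35 = 6.3756 + 1.2305 = 7.61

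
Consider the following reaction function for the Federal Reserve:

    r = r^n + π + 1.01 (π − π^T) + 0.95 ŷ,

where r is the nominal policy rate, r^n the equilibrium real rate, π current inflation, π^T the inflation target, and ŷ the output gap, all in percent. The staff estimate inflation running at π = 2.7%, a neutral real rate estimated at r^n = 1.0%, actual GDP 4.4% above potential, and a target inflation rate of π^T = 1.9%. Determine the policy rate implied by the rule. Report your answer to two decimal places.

8.69%

Output 4.4% above potential → ŷ = 4.4.
r = 1.0 + 2.7 + 1.01 × (2.7 − 1.9) + 0.95 × 4.4
   = 1.0 + 2.7 + 0.808 + 4.18 = 8.69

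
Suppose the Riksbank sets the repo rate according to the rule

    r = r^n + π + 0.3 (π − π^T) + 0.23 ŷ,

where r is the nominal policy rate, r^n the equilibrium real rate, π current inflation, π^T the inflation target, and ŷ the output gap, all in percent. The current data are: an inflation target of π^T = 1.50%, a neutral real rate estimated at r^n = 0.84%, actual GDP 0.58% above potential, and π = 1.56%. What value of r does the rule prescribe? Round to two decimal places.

2.55%

Output 0.58% above potential → ŷ = 0.58.
r = 0.84 + 1.56 + 0.3 × (1.56 − 1.50) + 0.23 × 0.58
   = 0.84 + 1.56 + 0.018 + 0.1334 = 2.55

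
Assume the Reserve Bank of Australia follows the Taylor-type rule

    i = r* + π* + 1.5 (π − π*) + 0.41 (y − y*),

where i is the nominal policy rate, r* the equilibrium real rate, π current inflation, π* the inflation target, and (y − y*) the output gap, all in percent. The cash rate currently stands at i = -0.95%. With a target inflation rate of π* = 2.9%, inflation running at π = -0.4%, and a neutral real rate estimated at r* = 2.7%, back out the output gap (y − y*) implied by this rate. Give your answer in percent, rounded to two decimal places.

-3.90%

0.41 (y − y*) = -0.95 − 2.7 − 2.9 − 1.5 × ((-0.4) − 2.9) = -1.6
(y − y*) = -1.6 / 0.41 = -3.90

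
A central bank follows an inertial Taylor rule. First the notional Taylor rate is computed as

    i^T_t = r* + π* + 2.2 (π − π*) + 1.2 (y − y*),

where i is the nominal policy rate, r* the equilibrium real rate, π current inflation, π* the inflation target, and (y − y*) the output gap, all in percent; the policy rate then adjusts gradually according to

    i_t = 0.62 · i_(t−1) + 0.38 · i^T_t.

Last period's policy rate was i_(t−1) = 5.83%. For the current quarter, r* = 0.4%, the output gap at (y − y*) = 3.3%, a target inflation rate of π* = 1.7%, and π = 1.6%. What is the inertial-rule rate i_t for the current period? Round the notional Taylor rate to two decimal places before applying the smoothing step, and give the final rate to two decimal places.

5.83%

i^T_t = 0.4 + 1.7 + 2.2 × (1.6 − 1.7) + 1.2 × 3.3
   = 0.4 + 1.7 − 0.22 + 3.96 = 5.84
i_t = 0.62 × 5.83 + 0.38 × 5.84 = 3.6146 + 2.2192 = 5.83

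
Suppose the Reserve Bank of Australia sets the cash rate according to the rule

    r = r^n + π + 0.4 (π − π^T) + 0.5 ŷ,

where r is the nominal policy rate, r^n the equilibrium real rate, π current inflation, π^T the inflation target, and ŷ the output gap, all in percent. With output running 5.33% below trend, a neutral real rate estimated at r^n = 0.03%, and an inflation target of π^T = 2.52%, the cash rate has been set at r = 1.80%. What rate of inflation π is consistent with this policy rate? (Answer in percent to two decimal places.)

Output 5.33% below potential → ŷ = -5.33.
Collecting π: r = r^n + (1 + 0.4) π − 0.4 π^T + 0.5 ŷ
1.4 π = 1.80 − 0.03 + 0.4 × 2.52 − 0.5 × (-5.33) = 5.443
π = 5.443 / 1.4 = 3.89

3.89%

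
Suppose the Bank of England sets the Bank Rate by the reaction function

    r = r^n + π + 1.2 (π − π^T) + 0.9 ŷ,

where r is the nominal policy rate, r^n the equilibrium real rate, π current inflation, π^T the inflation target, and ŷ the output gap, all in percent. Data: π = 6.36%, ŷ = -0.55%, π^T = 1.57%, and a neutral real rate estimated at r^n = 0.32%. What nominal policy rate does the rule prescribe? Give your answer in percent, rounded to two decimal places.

11.93%

r = 0.32 + 6.36 + 1.2 × (6.36 − 1.57) + 0.9 × (-0.55)
   = 0.32 + 6.36 + 5.748 − 0.495 = 11.93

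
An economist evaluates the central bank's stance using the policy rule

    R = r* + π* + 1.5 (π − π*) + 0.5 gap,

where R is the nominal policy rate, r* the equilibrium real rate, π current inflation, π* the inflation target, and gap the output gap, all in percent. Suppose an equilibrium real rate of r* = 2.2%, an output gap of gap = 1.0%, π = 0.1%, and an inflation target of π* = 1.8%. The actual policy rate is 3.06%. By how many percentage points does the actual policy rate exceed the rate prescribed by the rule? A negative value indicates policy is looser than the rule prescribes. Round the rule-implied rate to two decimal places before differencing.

R = 2.2 + 1.8 + 1.5 × (0.1 − 1.8) + 0.5 × 1.0
   = 2.2 + 1.8 − 2.55 + 0.5 = 1.95
Deviation = 3.06 − 1.95 = 1.11 pp.

1.11 pp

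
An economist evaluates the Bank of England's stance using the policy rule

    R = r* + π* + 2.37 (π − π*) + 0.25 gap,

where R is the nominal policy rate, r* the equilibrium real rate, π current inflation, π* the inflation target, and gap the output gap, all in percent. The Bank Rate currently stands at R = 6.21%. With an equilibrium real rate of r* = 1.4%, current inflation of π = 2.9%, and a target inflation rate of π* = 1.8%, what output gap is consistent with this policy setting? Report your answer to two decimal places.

1.61%

0.25 gap = 6.21 − 1.4 − 1.8 − 2.37 × (2.9 − 1.8) = 0.403
gap = 0.403 / 0.25 = 1.61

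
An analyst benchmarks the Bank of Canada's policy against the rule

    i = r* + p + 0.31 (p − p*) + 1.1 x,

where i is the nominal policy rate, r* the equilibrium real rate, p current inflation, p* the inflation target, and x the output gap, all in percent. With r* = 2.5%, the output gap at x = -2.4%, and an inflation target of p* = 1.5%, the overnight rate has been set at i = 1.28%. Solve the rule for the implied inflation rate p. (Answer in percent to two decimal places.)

1.44%

Collecting p: i = r* + (1 + 0.31) p − 0.31 p* + 1.1 x
1.31 p = 1.28 − 2.5 + 0.31 × 1.5 − 1.1 × (-2.4) = 1.885
p = 1.885 / 1.31 = 1.44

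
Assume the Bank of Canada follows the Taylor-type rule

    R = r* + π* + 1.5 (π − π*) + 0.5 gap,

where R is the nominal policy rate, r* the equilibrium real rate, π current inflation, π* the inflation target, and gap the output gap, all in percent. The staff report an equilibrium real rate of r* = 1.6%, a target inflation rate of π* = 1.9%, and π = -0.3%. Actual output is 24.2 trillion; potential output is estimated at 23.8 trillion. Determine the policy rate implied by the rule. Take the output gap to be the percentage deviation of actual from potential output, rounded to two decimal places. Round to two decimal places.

1.04%

Output gap = 100 × (24.2 − 23.8) / 23.8 = 1.68%.
R = 1.60 + 1.90 + 1.5 × (-0.30 − 1.90) + 0.5 × 1.68
   = 1.60 + 1.9 − 3.3 + 0.84 = 1.04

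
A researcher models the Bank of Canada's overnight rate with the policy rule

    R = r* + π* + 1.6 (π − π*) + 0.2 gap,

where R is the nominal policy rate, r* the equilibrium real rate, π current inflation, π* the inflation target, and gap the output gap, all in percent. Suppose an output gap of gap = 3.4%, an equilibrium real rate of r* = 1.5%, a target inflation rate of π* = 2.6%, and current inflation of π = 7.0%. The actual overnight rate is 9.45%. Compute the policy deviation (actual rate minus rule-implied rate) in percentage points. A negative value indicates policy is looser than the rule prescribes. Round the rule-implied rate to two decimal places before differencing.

-2.37 pp

R = 1.5 + 2.6 + 1.6 × (7.0 − 2.6) + 0.2 × 3.4
   = 1.5 + 2.6 + 7.04 + 0.68 = 11.82
Deviation = 9.45 − 11.82 = -2.37 pp.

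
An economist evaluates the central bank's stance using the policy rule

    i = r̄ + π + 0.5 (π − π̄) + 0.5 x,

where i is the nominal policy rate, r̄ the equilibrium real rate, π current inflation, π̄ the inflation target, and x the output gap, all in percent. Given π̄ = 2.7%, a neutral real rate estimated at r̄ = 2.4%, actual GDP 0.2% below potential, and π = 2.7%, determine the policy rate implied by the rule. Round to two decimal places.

5.00%

Output 0.2% below potential → x = -0.2.
i = 2.4 + 2.7 + 0.5 × (2.7 − 2.7) + 0.5 × (-0.2)
   = 2.4 + 2.7 + 0 − 0.1 = 5.00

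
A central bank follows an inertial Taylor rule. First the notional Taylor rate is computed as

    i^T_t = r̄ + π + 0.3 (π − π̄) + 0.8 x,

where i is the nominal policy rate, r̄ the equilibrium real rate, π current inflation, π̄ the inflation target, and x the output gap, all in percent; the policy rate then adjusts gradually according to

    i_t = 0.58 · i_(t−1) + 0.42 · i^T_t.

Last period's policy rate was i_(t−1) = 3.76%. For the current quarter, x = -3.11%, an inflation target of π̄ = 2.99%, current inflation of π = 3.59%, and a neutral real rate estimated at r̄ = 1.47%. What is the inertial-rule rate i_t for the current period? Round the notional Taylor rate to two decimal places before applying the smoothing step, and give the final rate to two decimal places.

3.34%

i^T_t = 1.47 + 3.59 + 0.3 × (3.59 − 2.99) + 0.8 × (-3.11)
   = 1.47 + 3.59 + 0.18 − 2.488 = 2.75
i_t = 0.58 × 3.76 + 0.42 × 2.75 = 2.1808 + 1.155 = 3.34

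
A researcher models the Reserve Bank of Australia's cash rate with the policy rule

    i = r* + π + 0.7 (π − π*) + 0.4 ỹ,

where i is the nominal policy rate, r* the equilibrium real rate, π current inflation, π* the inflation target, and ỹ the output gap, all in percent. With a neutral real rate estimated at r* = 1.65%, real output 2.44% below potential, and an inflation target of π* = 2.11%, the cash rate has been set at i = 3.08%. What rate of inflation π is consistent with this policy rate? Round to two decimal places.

2.28%

Output 2.44% below potential → ỹ = -2.44.
Collecting π: i = r* + (1 + 0.7) π − 0.7 π* + 0.4 ỹ
1.7 π = 3.08 − 1.65 + 0.7 × 2.11 − 0.4 × (-2.44) = 3.883
π = 3.883 / 1.7 = 2.28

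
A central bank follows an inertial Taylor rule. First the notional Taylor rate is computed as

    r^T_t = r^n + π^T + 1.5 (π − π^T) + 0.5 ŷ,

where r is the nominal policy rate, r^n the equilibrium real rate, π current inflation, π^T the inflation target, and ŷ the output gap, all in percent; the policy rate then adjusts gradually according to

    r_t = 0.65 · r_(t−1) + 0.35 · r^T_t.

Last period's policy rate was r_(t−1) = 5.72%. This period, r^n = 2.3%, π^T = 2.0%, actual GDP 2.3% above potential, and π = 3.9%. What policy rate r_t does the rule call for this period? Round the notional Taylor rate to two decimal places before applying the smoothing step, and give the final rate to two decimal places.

Output 2.3% above potential → ŷ = 2.3.
r^T_t = 2.3 + 2.0 + 1.5 × (3.9 − 2.0) + 0.5 × 2.3
   = 2.3 + 2 + 2.85 + 1.15 = 8.30
r_t = 0.65 × 5.72 + 0.35 × 8.30 = 3.718 + 2.905 = 6.62

6.62%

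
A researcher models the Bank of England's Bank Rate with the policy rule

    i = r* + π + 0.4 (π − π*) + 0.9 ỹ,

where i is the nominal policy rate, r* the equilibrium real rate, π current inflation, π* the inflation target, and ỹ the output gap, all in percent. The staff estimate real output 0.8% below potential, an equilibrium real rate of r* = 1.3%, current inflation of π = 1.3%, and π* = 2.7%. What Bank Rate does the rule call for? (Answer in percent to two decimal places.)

1.32%

Output 0.8% below potential → ỹ = -0.8.
i = 1.3 + 1.3 + 0.4 × (1.3 − 2.7) + 0.9 × (-0.8)
   = 1.3 + 1.3 − 0.56 − 0.72 = 1.32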